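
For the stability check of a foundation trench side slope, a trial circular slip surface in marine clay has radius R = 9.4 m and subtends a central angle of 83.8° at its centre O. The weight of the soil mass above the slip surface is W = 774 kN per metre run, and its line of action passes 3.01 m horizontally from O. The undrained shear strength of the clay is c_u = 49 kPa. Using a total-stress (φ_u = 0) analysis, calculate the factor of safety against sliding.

FS = 2.72

Taking moments about the centre O, the resisting moment is provided by the undrained shear strength acting along the arc:
Arc length L_a = R·θ = 9.4·(83.8°·π/180) = 9.4·1.4626 = 13.75 m
M_R = c_u·L_a·R = 49·13.75·9.4 = 6332.5 kN·m/m
M_D = W·d = 774·3.01 = 2329.7 kN·m/m
FS = M_R / M_D = 6332.5 / 2329.7 = 2.718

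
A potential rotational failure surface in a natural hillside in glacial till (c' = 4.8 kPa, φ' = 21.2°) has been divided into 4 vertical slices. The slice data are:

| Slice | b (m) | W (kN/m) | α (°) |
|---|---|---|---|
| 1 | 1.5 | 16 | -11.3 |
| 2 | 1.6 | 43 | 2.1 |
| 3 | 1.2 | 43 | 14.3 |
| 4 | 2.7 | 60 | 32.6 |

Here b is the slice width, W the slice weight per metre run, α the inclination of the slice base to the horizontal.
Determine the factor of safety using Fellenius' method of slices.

FS = 2.29

Ordinary method of slices: FS = Σ[c'·Δl_i + (W_i cosα_i)·tanφ'] / Σ W_i sinα_i, with Δl_i = b_i / cosα_i.
Slice 1: Δl = 1.5/cos(-11.3°) = 1.530 m; N'_1 = 16·cos(-11.3°) = 15.7; c'Δl = 7.34; W sinα = -3.1
Slice 2: Δl = 1.6/cos2.1° = 1.601 m; N'_2 = 43·cos2.1° = 43.0; c'Δl = 7.69; W sinα = 1.6
Slice 3: Δl = 1.2/cos14.3° = 1.238 m; N'_3 = 43·cos14.3° = 41.7; c'Δl = 5.94; W sinα = 10.6
Slice 4: Δl = 2.7/cos32.6° = 3.205 m; N'_4 = 60·cos32.6° = 50.5; c'Δl = 15.38; W sinα = 32.3
Σc'Δl = 36.4 kN/m; ΣN' = 150.9 kN/m; ΣW sinα = 41.4 kN/m
Resisting = 36.4 + 150.9·tan21.2° = 36.4 + 58.5 = 94.9 kN/m
FS = 94.9 / 41.4 = 2.292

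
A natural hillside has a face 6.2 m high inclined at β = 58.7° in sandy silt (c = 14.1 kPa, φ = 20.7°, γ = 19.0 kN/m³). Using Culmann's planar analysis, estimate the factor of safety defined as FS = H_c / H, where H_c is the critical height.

FS = 1.81

H_c = (4c/γ) · sinβ cosφ / [1 − cos(β − φ)]
    = (4·14.1/19.0) · sin58.7°·cos20.7° / [1 − cos38.0°]
    = 2.968 · 0.7993 / 0.2120 = 11.19 m
FS = H_c / H = 11.19 / 6.2 = 1.805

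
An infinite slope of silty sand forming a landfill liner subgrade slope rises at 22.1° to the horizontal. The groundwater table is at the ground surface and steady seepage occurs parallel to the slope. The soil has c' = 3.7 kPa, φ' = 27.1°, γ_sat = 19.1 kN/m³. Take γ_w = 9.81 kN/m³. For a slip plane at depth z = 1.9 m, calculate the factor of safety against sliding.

With seepage parallel to the slope and the water table at the surface, the effective normal stress on the slip plane uses the buoyant unit weight γ' = γ_sat − γ_w while the driving shear stress uses γ_sat:
FS = [c' + γ' z cos²β tanφ'] / [γ_sat z sinβ cosβ]
γ' = 19.1 − 9.81 = 9.29 kN/m³
Numerator = 3.7 + 9.29·1.9·cos²22.1°·tan27.1° = 3.7 + 9.29·1.9·0.8585·0.5117 = 11.454 kPa
Denominator = 19.1·1.9·sin22.1°·cos22.1° = 19.1·1.9·0.3762·0.9265 = 12.650 kPa
FS = 11.454 / 12.650 = 0.905

FS = 0.91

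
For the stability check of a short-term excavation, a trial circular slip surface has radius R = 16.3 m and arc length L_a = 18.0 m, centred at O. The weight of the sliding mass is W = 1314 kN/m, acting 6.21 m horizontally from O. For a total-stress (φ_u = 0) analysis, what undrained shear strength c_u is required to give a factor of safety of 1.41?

FS = c_u·L_a·R / (W·d), so c_u = FS·W·d / (L_a·R).
c_u = 1.41·1314·6.21 / (18.00·16.3) = 11505.5 / 293.40 = 39.21 kPa

c_u = 39.2 kPa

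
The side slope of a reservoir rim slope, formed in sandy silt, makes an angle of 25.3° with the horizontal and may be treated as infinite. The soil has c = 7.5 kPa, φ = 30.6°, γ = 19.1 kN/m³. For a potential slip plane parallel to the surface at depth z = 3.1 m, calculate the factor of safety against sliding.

For an infinite slope with a slip plane parallel to the surface (no pore pressure): FS = [c + γz cos²β tanφ] / [γz sinβ cosβ].
γz = 19.1·3.1 = 59.21 kN/m²
Numerator = 7.5 + 59.21·cos²25.3°·tan30.6° = 7.5 + 59.21·0.8174·0.5914 = 36.121 kPa
Denominator = 59.21·sin25.3°·cos25.3° = 59.21·0.4274·0.9041 = 22.877 kPa
FS = 36.121 / 22.877 = 1.579

FS = 1.58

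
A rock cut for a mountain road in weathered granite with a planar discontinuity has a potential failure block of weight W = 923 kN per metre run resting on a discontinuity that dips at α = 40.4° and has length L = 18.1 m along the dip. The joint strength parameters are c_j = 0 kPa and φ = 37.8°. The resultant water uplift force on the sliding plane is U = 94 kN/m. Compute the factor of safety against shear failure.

FS = 0.79

Resolving the block weight along and normal to the plane and applying the Mohr–Coulomb strength on the joint:
N' = W cosα − U = 923·cos40.4° − 94 = 608.9 kN/m
Driving force T = W sinα = 923·sin40.4° = 598.2 kN/m
Resisting force R = c_j·L + N'·tanφ = 0·18.1 + 608.9·tan37.8° = 0.0 + 472.3 = 472.3 kN/m
FS = R / T = 472.3 / 598.2 = 0.790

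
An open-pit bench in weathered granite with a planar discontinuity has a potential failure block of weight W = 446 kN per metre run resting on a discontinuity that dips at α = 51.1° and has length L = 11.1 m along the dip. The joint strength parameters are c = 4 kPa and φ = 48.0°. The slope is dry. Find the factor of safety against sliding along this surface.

Resolving the block weight along and normal to the plane and applying the Mohr–Coulomb strength on the joint:
N' = W cosα = 446·cos51.1° = 280.1 kN/m
Driving force T = W sinα = 446·sin51.1° = 347.1 kN/m
Resisting force R = c·L + N'·tanφ = 4·11.1 + 280.1·tan48.0° = 44.4 + 311.1 = 355.5 kN/m
FS = R / T = 355.5 / 347.1 = 1.024

FS = 1.02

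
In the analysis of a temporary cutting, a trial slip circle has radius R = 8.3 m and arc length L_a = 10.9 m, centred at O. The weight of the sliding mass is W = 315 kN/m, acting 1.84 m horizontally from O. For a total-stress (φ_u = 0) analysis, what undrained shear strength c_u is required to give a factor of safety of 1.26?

c_u = 8.1 kPa

FS = c_u·L_a·R / (W·d), so c_u = FS·W·d / (L_a·R).
c_u = 1.26·315·1.84 / (10.90·8.3) = 730.3 / 90.47 = 8.07 kPa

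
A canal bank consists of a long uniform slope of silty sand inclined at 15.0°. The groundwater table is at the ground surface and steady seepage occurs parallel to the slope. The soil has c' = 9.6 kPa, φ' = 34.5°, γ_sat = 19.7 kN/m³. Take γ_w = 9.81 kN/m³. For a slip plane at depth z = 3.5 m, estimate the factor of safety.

With seepage parallel to the slope and the water table at the surface, the effective normal stress on the slip plane uses the buoyant unit weight γ' = γ_sat − γ_w while the driving shear stress uses γ_sat:
FS = [c' + γ' z cos²β tanφ'] / [γ_sat z sinβ cosβ]
γ' = 19.7 − 9.81 = 9.89 kN/m³
Numerator = 9.6 + 9.89·3.5·cos²15.0°·tan34.5° = 9.6 + 9.89·3.5·0.9330·0.6873 = 31.797 kPa
Denominator = 19.7·3.5·sin15.0°·cos15.0° = 19.7·3.5·0.2588·0.9659 = 17.238 kPa
FS = 31.797 / 17.238 = 1.845

FS = 1.84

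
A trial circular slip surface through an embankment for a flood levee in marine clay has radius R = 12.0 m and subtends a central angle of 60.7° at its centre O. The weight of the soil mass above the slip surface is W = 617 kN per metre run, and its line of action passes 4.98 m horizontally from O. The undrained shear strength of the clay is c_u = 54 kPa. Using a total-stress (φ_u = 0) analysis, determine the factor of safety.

Taking moments about the centre O, the resisting moment is provided by the undrained shear strength acting along the arc:
Arc length L_a = R·θ = 12.0·(60.7°·π/180) = 12.0·1.0594 = 12.71 m
M_R = c_u·L_a·R = 54·12.71·12.0 = 8238.0 kN·m/m
M_D = W·d = 617·4.98 = 3072.7 kN·m/m
FS = M_R / M_D = 8238.0 / 3072.7 = 2.681

FS = 2.68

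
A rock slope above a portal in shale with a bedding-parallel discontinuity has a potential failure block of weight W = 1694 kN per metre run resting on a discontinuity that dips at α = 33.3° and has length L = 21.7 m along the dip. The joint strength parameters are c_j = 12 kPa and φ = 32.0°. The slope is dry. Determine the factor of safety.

FS = 1.23

Resolving the block weight along and normal to the plane and applying the Mohr–Coulomb strength on the joint:
N' = W cosα = 1694·cos33.3° = 1415.9 kN/m
Driving force T = W sinα = 1694·sin33.3° = 930.0 kN/m
Resisting force R = c_j·L + N'·tanφ = 12·21.7 + 1415.9·tan32.0° = 260.4 + 884.7 = 1145.1 kN/m
FS = R / T = 1145.1 / 930.0 = 1.231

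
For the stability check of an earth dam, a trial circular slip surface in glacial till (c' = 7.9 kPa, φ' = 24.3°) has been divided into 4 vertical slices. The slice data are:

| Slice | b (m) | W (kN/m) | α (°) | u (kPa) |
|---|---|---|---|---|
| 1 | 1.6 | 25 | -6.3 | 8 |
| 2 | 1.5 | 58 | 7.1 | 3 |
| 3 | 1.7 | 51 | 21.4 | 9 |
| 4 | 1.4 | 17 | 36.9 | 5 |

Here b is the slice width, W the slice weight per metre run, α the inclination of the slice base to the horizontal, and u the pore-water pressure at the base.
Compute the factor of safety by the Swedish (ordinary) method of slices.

Ordinary method of slices: FS = Σ[c'·Δl_i + (W_i cosα_i − u_i·Δl_i)·tanφ'] / Σ W_i sinα_i, with Δl_i = b_i / cosα_i.
Slice 1: Δl = 1.6/cos(-6.3°) = 1.610 m; N'_1 = 25·cos(-6.3°) − 8·1.610 = 12.0; c'Δl = 12.72; W sinα = -2.7
Slice 2: Δl = 1.5/cos7.1° = 1.512 m; N'_2 = 58·cos7.1° − 3·1.512 = 53.0; c'Δl = 11.94; W sinα = 7.2
Slice 3: Δl = 1.7/cos21.4° = 1.826 m; N'_3 = 51·cos21.4° − 9·1.826 = 31.1; c'Δl = 14.42; W sinα = 18.6
Slice 4: Δl = 1.4/cos36.9° = 1.751 m; N'_4 = 17·cos36.9° − 5·1.751 = 4.8; c'Δl = 13.83; W sinα = 10.2
Σc'Δl = 52.9 kN/m; ΣN' = 100.9 kN/m; ΣW sinα = 33.2 kN/m
Resisting = 52.9 + 100.9·tan24.3° = 52.9 + 45.6 = 98.5 kN/m
FS = 98.5 / 33.2 = 2.962

FS = 2.96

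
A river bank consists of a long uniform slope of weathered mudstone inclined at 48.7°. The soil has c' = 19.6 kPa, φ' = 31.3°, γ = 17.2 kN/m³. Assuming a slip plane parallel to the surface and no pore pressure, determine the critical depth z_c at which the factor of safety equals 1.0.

z_c = 4.93 m

Setting FS = 1.00 in FS = [c' + γz cos²β tanφ'] / [γz sinβ cosβ] and solving for z:
z = c' / [γ cosβ (FS·sinβ − cosβ·tanφ')]
  = 19.6 / [17.2·cos48.7°·(1.00·sin48.7° − cos48.7°·tan31.3°)]
  = 19.6 / [17.2·0.6600·(1.00·0.7513 − 0.6600·0.6080)]
  = 19.6 / 3.9729 = 4.933 m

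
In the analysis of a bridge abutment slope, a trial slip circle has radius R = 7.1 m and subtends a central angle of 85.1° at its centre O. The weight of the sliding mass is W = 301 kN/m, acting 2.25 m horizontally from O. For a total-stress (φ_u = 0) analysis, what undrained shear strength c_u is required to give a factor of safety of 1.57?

c_u = 14.2 kPa

FS = c_u·L_a·R / (W·d), so c_u = FS·W·d / (L_a·R).
Arc length L_a = R·θ = 7.1·(85.1°·π/180) = 7.1·1.4853 = 10.55 m
c_u = 1.57·301·2.25 / (10.55·7.1) = 1063.3 / 74.87 = 14.20 kPa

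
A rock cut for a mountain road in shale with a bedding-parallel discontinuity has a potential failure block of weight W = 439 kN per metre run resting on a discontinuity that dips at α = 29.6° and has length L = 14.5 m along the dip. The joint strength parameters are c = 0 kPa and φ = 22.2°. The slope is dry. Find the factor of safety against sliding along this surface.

FS = 0.72

Resolving the block weight along and normal to the plane and applying the Mohr–Coulomb strength on the joint:
N' = W cosα = 439·cos29.6° = 381.7 kN/m
Driving force T = W sinα = 439·sin29.6° = 216.8 kN/m
Resisting force R = c·L + N'·tanφ = 0·14.5 + 381.7·tan22.2° = 0.0 + 155.8 = 155.8 kN/m
FS = R / T = 155.8 / 216.8 = 0.718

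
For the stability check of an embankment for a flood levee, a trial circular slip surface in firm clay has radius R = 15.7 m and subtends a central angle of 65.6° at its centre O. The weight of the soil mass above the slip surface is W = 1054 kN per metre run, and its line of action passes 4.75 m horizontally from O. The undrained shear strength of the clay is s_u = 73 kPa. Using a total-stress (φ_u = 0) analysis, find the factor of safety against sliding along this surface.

FS = 4.11

Taking moments about the centre O, the resisting moment is provided by the undrained shear strength acting along the arc:
Arc length L_a = R·θ = 15.7·(65.6°·π/180) = 15.7·1.1449 = 17.98 m
M_R = s_u·L_a·R = 73·17.98·15.7 = 20601.7 kN·m/m
M_D = W·d = 1054·4.75 = 5006.5 kN·m/m
FS = M_R / M_D = 20601.7 / 5006.5 = 4.115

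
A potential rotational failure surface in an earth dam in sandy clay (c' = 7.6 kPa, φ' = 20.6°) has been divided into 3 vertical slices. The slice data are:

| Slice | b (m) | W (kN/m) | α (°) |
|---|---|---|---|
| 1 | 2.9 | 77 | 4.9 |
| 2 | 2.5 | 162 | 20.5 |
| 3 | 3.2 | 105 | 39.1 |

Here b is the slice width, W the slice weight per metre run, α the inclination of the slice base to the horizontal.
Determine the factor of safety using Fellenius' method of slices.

FS = 1.47

Ordinary method of slices: FS = Σ[c'·Δl_i + (W_i cosα_i)·tanφ'] / Σ W_i sinα_i, with Δl_i = b_i / cosα_i.
Slice 1: Δl = 2.9/cos4.9° = 2.911 m; N'_1 = 77·cos4.9° = 76.7; c'Δl = 22.12; W sinα = 6.6
Slice 2: Δl = 2.5/cos20.5° = 2.669 m; N'_2 = 162·cos20.5° = 151.7; c'Δl = 20.28; W sinα = 56.7
Slice 3: Δl = 3.2/cos39.1° = 4.123 m; N'_3 = 105·cos39.1° = 81.5; c'Δl = 31.34; W sinα = 66.2
Σc'Δl = 73.7 kN/m; ΣN' = 309.9 kN/m; ΣW sinα = 129.5 kN/m
Resisting = 73.7 + 309.9·tan20.6° = 73.7 + 116.5 = 190.2 kN/m
FS = 190.2 / 129.5 = 1.469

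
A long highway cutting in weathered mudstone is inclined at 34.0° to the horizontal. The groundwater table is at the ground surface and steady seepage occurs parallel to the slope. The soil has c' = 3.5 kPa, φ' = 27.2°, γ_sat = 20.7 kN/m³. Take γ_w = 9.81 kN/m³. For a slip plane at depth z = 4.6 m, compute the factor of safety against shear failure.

FS = 0.48

With seepage parallel to the slope and the water table at the surface, the effective normal stress on the slip plane uses the buoyant unit weight γ' = γ_sat − γ_w while the driving shear stress uses γ_sat:
FS = [c' + γ' z cos²β tanφ'] / [γ_sat z sinβ cosβ]
γ' = 20.7 − 9.81 = 10.89 kN/m³
Numerator = 3.5 + 10.89·4.6·cos²34.0°·tan27.2° = 3.5 + 10.89·4.6·0.6873·0.5139 = 21.194 kPa
Denominator = 20.7·4.6·sin34.0°·cos34.0° = 20.7·4.6·0.5592·0.8290 = 44.143 kPa
FS = 21.194 / 44.143 = 0.480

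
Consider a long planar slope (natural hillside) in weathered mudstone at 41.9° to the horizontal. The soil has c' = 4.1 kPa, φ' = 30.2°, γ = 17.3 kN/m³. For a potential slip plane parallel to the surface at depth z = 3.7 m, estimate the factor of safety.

FS = 0.78

For an infinite slope with a slip plane parallel to the surface (no pore pressure): FS = [c' + γz cos²β tanφ'] / [γz sinβ cosβ].
γz = 17.3·3.7 = 64.01 kN/m²
Numerator = 4.1 + 64.01·cos²41.9°·tan30.2° = 4.1 + 64.01·0.5540·0.5820 = 24.739 kPa
Denominator = 64.01·sin41.9°·cos41.9° = 64.01·0.6678·0.7443 = 31.818 kPa
FS = 24.739 / 31.818 = 0.778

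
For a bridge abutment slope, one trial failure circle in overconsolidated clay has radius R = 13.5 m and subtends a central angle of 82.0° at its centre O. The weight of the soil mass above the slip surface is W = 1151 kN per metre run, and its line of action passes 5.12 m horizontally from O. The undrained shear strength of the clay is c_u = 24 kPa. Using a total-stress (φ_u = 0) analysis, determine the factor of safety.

Taking moments about the centre O, the resisting moment is provided by the undrained shear strength acting along the arc:
Arc length L_a = R·θ = 13.5·(82.0°·π/180) = 13.5·1.4312 = 19.32 m
M_R = c_u·L_a·R = 24·19.32·13.5 = 6259.9 kN·m/m
M_D = W·d = 1151·5.12 = 5893.1 kN·m/m
FS = M_R / M_D = 6259.9 / 5893.1 = 1.062

FS = 1.06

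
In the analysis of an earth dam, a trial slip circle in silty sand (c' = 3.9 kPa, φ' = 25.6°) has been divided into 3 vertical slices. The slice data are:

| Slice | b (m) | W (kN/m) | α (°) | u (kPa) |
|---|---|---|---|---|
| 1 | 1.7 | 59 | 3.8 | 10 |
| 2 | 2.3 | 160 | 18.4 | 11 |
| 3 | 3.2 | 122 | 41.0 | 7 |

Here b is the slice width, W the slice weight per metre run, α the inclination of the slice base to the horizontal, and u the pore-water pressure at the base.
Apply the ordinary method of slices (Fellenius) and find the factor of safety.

Ordinary method of slices: FS = Σ[c'·Δl_i + (W_i cosα_i − u_i·Δl_i)·tanφ'] / Σ W_i sinα_i, with Δl_i = b_i / cosα_i.
Slice 1: Δl = 1.7/cos3.8° = 1.704 m; N'_1 = 59·cos3.8° − 10·1.704 = 41.8; c'Δl = 6.64; W sinα = 3.9
Slice 2: Δl = 2.3/cos18.4° = 2.424 m; N'_2 = 160·cos18.4° − 11·2.424 = 125.2; c'Δl = 9.45; W sinα = 50.5
Slice 3: Δl = 3.2/cos41.0° = 4.240 m; N'_3 = 122·cos41.0° − 7·4.240 = 62.4; c'Δl = 16.54; W sinα = 80.0
Σc'Δl = 32.6 kN/m; ΣN' = 229.4 kN/m; ΣW sinα = 134.5 kN/m
Resisting = 32.6 + 229.4·tan25.6° = 32.6 + 109.9 = 142.5 kN/m
FS = 142.5 / 134.5 = 1.060

FS = 1.06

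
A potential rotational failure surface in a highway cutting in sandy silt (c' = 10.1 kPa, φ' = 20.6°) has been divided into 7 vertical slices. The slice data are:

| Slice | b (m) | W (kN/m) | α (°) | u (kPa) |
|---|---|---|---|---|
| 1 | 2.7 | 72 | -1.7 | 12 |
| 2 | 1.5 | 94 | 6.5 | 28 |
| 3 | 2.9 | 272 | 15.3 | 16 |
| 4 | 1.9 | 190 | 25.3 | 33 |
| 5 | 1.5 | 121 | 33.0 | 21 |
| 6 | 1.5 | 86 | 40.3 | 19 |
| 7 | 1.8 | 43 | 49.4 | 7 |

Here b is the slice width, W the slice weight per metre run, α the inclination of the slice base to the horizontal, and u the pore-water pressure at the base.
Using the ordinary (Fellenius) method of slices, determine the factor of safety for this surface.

Ordinary method of slices: FS = Σ[c'·Δl_i + (W_i cosα_i − u_i·Δl_i)·tanφ'] / Σ W_i sinα_i, with Δl_i = b_i / cosα_i.
Slice 1: Δl = 2.7/cos(-1.7°) = 2.701 m; N'_1 = 72·cos(-1.7°) − 12·2.701 = 39.6; c'Δl = 27.28; W sinα = -2.1
Slice 2: Δl = 1.5/cos6.5° = 1.510 m; N'_2 = 94·cos6.5° − 28·1.510 = 51.1; c'Δl = 15.25; W sinα = 10.6
Slice 3: Δl = 2.9/cos15.3° = 3.007 m; N'_3 = 272·cos15.3° − 16·3.007 = 214.3; c'Δl = 30.37; W sinα = 71.8
Slice 4: Δl = 1.9/cos25.3° = 2.102 m; N'_4 = 190·cos25.3° − 33·2.102 = 102.4; c'Δl = 21.23; W sinα = 81.2
Slice 5: Δl = 1.5/cos33.0° = 1.789 m; N'_5 = 121·cos33.0° − 21·1.789 = 63.9; c'Δl = 18.06; W sinα = 65.9
Slice 6: Δl = 1.5/cos40.3° = 1.967 m; N'_6 = 86·cos40.3° − 19·1.967 = 28.2; c'Δl = 19.86; W sinα = 55.6
Slice 7: Δl = 1.8/cos49.4° = 2.766 m; N'_7 = 43·cos49.4° − 7·2.766 = 8.6; c'Δl = 27.94; W sinα = 32.6
Σc'Δl = 160.0 kN/m; ΣN' = 508.1 kN/m; ΣW sinα = 315.7 kN/m
Resisting = 160.0 + 508.1·tan20.6° = 160.0 + 191.0 = 351.0 kN/m
FS = 351.0 / 315.7 = 1.112

FS = 1.11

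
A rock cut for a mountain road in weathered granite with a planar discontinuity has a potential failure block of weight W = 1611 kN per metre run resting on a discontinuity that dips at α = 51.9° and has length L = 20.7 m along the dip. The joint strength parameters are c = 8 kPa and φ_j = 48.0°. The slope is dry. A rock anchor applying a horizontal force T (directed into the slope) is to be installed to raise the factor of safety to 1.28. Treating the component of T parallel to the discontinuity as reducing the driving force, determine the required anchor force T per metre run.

T = 212 kN/m

Resolving forces along and normal to the sliding plane, with the horizontal anchor force T adding T·sinα to the effective normal force and T·cosα acting up the plane against the driving force:
FS = [cL + (W cosα + T sinα) tanφ_j] / [W sinα − T cosα]
Without the anchor: N' = 994.0 kN/m, driving T_d = 1267.8 kN/m, resisting R = 8·20.7 + 994.0·tan48.0° = 1269.6 kN/m, FS = 1.00.
Setting FS = 1.28 and solving for T:
1.28·(1267.8 − T cos51.9°) = 1269.6 + T sin51.9°·tan48.0°
T·(sin51.9°·tan48.0° + 1.28·cos51.9°) = 1.28·1267.8 − 1269.6
T·(0.7869·1.1106 + 1.28·0.6170) = 1622.7 − 1269.6 = 353.1
T·1.6638 = 353.1
T = 212.2 kN/m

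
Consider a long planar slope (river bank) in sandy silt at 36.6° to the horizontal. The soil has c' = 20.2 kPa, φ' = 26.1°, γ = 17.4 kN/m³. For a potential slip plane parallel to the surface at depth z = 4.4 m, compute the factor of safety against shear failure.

For an infinite slope with a slip plane parallel to the surface (no pore pressure): FS = [c' + γz cos²β tanφ'] / [γz sinβ cosβ].
γz = 17.4·4.4 = 76.56 kN/m²
Numerator = 20.2 + 76.56·cos²36.6°·tan26.1° = 20.2 + 76.56·0.6445·0.4899 = 44.373 kPa
Denominator = 76.56·sin36.6°·cos36.6° = 76.56·0.5962·0.8028 = 36.646 kPa
FS = 44.373 / 36.646 = 1.211

FS = 1.21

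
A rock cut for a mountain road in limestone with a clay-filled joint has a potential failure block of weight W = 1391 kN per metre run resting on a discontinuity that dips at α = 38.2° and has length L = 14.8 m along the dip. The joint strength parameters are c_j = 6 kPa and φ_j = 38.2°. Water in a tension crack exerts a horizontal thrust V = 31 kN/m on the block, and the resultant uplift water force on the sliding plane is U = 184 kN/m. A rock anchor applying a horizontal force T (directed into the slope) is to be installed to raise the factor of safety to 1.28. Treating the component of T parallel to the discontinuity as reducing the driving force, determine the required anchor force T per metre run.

Resolving forces along and normal to the sliding plane, with the horizontal anchor force T adding T·sinα to the effective normal force and T·cosα acting up the plane against the driving force:
FS = [c_jL + (W cosα − U − V sinα + T sinα) tanφ_j] / [W sinα + V cosα − T cosα]
Without the anchor: N' = 890.0 kN/m, driving T_d = 884.6 kN/m, resisting R = 6·14.8 + 890.0·tan38.2° = 789.1 kN/m, FS = 0.89.
Setting FS = 1.28 and solving for T:
1.28·(884.6 − T cos38.2°) = 789.1 + T sin38.2°·tan38.2°
T·(sin38.2°·tan38.2° + 1.28·cos38.2°) = 1.28·884.6 − 789.1
T·(0.6184·0.7869 + 1.28·0.7859) = 1132.2 − 789.1 = 343.1
T·1.4925 = 343.1
T = 229.9 kN/m

T = 230 kN/m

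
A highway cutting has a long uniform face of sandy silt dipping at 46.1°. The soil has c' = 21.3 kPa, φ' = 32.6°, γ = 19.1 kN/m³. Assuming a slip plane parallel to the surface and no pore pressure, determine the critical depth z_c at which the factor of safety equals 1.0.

Setting FS = 1.00 in FS = [c' + γz cos²β tanφ'] / [γz sinβ cosβ] and solving for z:
z = c' / [γ cosβ (FS·sinβ − cosβ·tanφ')]
  = 21.3 / [19.1·cos46.1°·(1.00·sin46.1° − cos46.1°·tan32.6°)]
  = 21.3 / [19.1·0.6934·(1.00·0.7206 − 0.6934·0.6395)]
  = 21.3 / 3.6699 = 5.804 m

z_c = 5.80 m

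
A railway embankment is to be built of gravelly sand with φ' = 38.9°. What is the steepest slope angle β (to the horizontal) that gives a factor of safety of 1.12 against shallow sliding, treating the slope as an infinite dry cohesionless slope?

β = 35.8°

For an infinite dry cohesionless slope FS = tanφ'/tanβ, so tanβ = tanφ' / FS.
tanβ = tan38.9° / 1.12 = 0.8069 / 1.12 = 0.7204
β = arctan(0.7204) = 35.77°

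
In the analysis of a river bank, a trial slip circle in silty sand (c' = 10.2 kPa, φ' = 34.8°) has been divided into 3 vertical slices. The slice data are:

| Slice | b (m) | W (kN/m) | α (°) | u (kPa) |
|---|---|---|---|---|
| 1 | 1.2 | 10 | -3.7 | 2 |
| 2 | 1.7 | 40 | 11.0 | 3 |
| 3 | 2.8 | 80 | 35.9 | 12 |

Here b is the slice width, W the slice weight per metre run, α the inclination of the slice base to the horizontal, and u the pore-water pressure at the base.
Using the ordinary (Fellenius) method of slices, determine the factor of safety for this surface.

Ordinary method of slices: FS = Σ[c'·Δl_i + (W_i cosα_i − u_i·Δl_i)·tanφ'] / Σ W_i sinα_i, with Δl_i = b_i / cosα_i.
Slice 1: Δl = 1.2/cos(-3.7°) = 1.203 m; N'_1 = 10·cos(-3.7°) − 2·1.203 = 7.6; c'Δl = 12.27; W sinα = -0.6
Slice 2: Δl = 1.7/cos11.0° = 1.732 m; N'_2 = 40·cos11.0° − 3·1.732 = 34.1; c'Δl = 17.66; W sinα = 7.6
Slice 3: Δl = 2.8/cos35.9° = 3.457 m; N'_3 = 80·cos35.9° − 12·3.457 = 23.3; c'Δl = 35.26; W sinα = 46.9
Σc'Δl = 65.2 kN/m; ΣN' = 65.0 kN/m; ΣW sinα = 53.9 kN/m
Resisting = 65.2 + 65.0·tan34.8° = 65.2 + 45.2 = 110.3 kN/m
FS = 110.3 / 53.9 = 2.047

FS = 2.05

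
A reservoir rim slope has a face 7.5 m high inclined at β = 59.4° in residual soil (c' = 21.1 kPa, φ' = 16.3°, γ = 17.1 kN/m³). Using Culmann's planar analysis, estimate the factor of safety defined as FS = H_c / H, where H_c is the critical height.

H_c = (4c'/γ) · sinβ cosφ' / [1 − cos(β − φ')]
    = (4·21.1/17.1) · sin59.4°·cos16.3° / [1 − cos43.1°]
    = 4.936 · 0.8261 / 0.2698 = 15.11 m
FS = H_c / H = 15.11 / 7.5 = 2.015

FS = 2.01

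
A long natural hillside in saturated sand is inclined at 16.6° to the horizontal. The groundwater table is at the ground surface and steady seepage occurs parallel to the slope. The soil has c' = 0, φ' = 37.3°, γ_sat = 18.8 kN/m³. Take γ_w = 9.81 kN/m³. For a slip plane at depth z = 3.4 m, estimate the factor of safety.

With seepage parallel to the slope and the water table at the surface, the effective normal stress on the slip plane uses the buoyant unit weight γ' = γ_sat − γ_w while the driving shear stress uses γ_sat:
FS = [c' + γ' z cos²β tanφ'] / [γ_sat z sinβ cosβ]
(For c' = 0 this reduces to FS = (γ'/γ_sat)·tanφ'/tanβ.)
γ' = 18.8 − 9.81 = 8.99 kN/m³
Numerator = 0.0 + 8.99·3.4·cos²16.6°·tan37.3° = 0.0 + 8.99·3.4·0.9184·0.7618 = 21.385 kPa
Denominator = 18.8·3.4·sin16.6°·cos16.6° = 18.8·3.4·0.2857·0.9583 = 17.500 kPa
FS = 21.385 / 17.500 = 1.222

FS = 1.22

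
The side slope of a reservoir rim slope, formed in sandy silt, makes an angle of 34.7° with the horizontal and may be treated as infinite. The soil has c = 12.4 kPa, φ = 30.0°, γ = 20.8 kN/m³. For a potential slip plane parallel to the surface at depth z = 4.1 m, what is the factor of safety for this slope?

For an infinite slope with a slip plane parallel to the surface (no pore pressure): FS = [c + γz cos²β tanφ] / [γz sinβ cosβ].
γz = 20.8·4.1 = 85.28 kN/m²
Numerator = 12.4 + 85.28·cos²34.7°·tan30.0° = 12.4 + 85.28·0.6759·0.5774 = 45.680 kPa
Denominator = 85.28·sin34.7°·cos34.7° = 85.28·0.5693·0.8221 = 39.914 kPa
FS = 45.680 / 39.914 = 1.144

FS = 1.14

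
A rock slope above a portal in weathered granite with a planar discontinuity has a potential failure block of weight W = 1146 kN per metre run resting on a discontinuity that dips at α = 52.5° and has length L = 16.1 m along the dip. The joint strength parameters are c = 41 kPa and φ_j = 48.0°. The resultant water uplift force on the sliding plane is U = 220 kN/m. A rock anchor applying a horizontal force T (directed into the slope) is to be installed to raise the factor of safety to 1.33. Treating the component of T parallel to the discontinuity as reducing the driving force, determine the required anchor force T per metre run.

T = 11 kN/m

Resolving forces along and normal to the sliding plane, with the horizontal anchor force T adding T·sinα to the effective normal force and T·cosα acting up the plane against the driving force:
FS = [cL + (W cosα − U + T sinα) tanφ_j] / [W sinα − T cosα]
Without the anchor: N' = 477.6 kN/m, driving T_d = 909.2 kN/m, resisting R = 41·16.1 + 477.6·tan48.0° = 1190.6 kN/m, FS = 1.31.
Setting FS = 1.33 and solving for T:
1.33·(909.2 − T cos52.5°) = 1190.6 + T sin52.5°·tan48.0°
T·(sin52.5°·tan48.0° + 1.33·cos52.5°) = 1.33·909.2 − 1190.6
T·(0.7934·1.1106 + 1.33·0.6088) = 1209.2 − 1190.6 = 18.6
T·1.6908 = 18.6
T = 11.0 kN/m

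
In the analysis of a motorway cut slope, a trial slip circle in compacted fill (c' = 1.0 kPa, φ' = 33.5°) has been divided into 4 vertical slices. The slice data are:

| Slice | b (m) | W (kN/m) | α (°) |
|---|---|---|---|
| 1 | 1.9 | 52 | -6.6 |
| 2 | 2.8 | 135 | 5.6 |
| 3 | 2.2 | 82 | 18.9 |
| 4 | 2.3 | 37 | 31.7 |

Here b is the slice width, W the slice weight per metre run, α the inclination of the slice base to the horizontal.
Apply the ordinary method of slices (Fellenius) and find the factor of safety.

FS = 3.85

Ordinary method of slices: FS = Σ[c'·Δl_i + (W_i cosα_i)·tanφ'] / Σ W_i sinα_i, with Δl_i = b_i / cosα_i.
Slice 1: Δl = 1.9/cos(-6.6°) = 1.913 m; N'_1 = 52·cos(-6.6°) = 51.7; c'Δl = 1.91; W sinα = -6.0
Slice 2: Δl = 2.8/cos5.6° = 2.813 m; N'_2 = 135·cos5.6° = 134.4; c'Δl = 2.81; W sinα = 13.2
Slice 3: Δl = 2.2/cos18.9° = 2.325 m; N'_3 = 82·cos18.9° = 77.6; c'Δl = 2.33; W sinα = 26.6
Slice 4: Δl = 2.3/cos31.7° = 2.703 m; N'_4 = 37·cos31.7° = 31.5; c'Δl = 2.70; W sinα = 19.4
Σc'Δl = 9.8 kN/m; ΣN' = 295.1 kN/m; ΣW sinα = 53.2 kN/m
Resisting = 9.8 + 295.1·tan33.5° = 9.8 + 195.3 = 205.1 kN/m
FS = 205.1 / 53.2 = 3.854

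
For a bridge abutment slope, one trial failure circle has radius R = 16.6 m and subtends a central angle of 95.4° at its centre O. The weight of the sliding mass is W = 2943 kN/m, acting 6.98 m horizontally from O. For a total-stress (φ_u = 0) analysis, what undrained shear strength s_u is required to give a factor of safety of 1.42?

FS = s_u·L_a·R / (W·d), so s_u = FS·W·d / (L_a·R).
Arc length L_a = R·θ = 16.6·(95.4°·π/180) = 16.6·1.6650 = 27.64 m
s_u = 1.42·2943·6.98 / (27.64·16.6) = 29169.8 / 458.82 = 63.58 kPa

s_u = 63.6 kPa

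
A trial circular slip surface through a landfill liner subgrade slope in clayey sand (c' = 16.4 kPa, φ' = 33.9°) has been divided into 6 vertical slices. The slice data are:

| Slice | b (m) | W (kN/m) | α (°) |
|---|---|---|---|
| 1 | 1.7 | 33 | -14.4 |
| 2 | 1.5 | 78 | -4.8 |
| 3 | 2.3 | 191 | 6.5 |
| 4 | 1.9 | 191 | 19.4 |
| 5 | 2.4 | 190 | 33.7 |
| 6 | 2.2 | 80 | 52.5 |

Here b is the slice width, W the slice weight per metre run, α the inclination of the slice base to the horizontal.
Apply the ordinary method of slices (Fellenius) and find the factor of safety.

FS = 2.89

Ordinary method of slices: FS = Σ[c'·Δl_i + (W_i cosα_i)·tanφ'] / Σ W_i sinα_i, with Δl_i = b_i / cosα_i.
Slice 1: Δl = 1.7/cos(-14.4°) = 1.755 m; N'_1 = 33·cos(-14.4°) = 32.0; c'Δl = 28.78; W sinα = -8.2
Slice 2: Δl = 1.5/cos(-4.8°) = 1.505 m; N'_2 = 78·cos(-4.8°) = 77.7; c'Δl = 24.69; W sinα = -6.5
Slice 3: Δl = 2.3/cos6.5° = 2.315 m; N'_3 = 191·cos6.5° = 189.8; c'Δl = 37.96; W sinα = 21.6
Slice 4: Δl = 1.9/cos19.4° = 2.014 m; N'_4 = 191·cos19.4° = 180.2; c'Δl = 33.04; W sinα = 63.4
Slice 5: Δl = 2.4/cos33.7° = 2.885 m; N'_5 = 190·cos33.7° = 158.1; c'Δl = 47.31; W sinα = 105.4
Slice 6: Δl = 2.2/cos52.5° = 3.614 m; N'_6 = 80·cos52.5° = 48.7; c'Δl = 59.27; W sinα = 63.5
Σc'Δl = 231.0 kN/m; ΣN' = 686.4 kN/m; ΣW sinα = 239.2 kN/m
Resisting = 231.0 + 686.4·tan33.9° = 231.0 + 461.2 = 692.3 kN/m
FS = 692.3 / 239.2 = 2.894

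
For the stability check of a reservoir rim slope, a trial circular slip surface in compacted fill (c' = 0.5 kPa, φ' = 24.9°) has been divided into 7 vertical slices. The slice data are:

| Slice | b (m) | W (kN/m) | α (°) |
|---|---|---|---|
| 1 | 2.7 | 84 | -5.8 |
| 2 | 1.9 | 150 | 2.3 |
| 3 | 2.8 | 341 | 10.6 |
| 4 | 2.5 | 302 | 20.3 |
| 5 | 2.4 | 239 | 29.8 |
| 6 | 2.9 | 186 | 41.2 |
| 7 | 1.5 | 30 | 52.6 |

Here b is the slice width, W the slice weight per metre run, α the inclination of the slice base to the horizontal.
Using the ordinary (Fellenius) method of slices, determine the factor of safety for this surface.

Ordinary method of slices: FS = Σ[c'·Δl_i + (W_i cosα_i)·tanφ'] / Σ W_i sinα_i, with Δl_i = b_i / cosα_i.
Slice 1: Δl = 2.7/cos(-5.8°) = 2.714 m; N'_1 = 84·cos(-5.8°) = 83.6; c'Δl = 1.36; W sinα = -8.5
Slice 2: Δl = 1.9/cos2.3° = 1.902 m; N'_2 = 150·cos2.3° = 149.9; c'Δl = 0.95; W sinα = 6.0
Slice 3: Δl = 2.8/cos10.6° = 2.849 m; N'_3 = 341·cos10.6° = 335.2; c'Δl = 1.42; W sinα = 62.7
Slice 4: Δl = 2.5/cos20.3° = 2.666 m; N'_4 = 302·cos20.3° = 283.2; c'Δl = 1.33; W sinα = 104.8
Slice 5: Δl = 2.4/cos29.8° = 2.766 m; N'_5 = 239·cos29.8° = 207.4; c'Δl = 1.38; W sinα = 118.8
Slice 6: Δl = 2.9/cos41.2° = 3.854 m; N'_6 = 186·cos41.2° = 139.9; c'Δl = 1.93; W sinα = 122.5
Slice 7: Δl = 1.5/cos52.6° = 2.470 m; N'_7 = 30·cos52.6° = 18.2; c'Δl = 1.23; W sinα = 23.8
Σc'Δl = 9.6 kN/m; ΣN' = 1217.4 kN/m; ΣW sinα = 430.2 kN/m
Resisting = 9.6 + 1217.4·tan24.9° = 9.6 + 565.1 = 574.7 kN/m
FS = 574.7 / 430.2 = 1.336

FS = 1.34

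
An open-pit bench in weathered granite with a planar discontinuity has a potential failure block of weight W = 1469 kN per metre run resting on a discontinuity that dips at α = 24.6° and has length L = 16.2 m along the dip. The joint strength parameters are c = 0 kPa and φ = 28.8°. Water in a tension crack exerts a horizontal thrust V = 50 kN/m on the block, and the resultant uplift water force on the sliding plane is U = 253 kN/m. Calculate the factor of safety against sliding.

FS = 0.89

Resolving the block weight along and normal to the plane and applying the Mohr–Coulomb strength on the joint:
N' = W cosα − U − V sinα = 1469·cos24.6° − 253 − 50·sin24.6° = 1061.9 kN/m
Driving force T = W sinα + V cosα = 1469·sin24.6° + 50·cos24.6° = 657.0 kN/m
Resisting force R = c·L + N'·tanφ = 0·16.2 + 1061.9·tan28.8° = 0.0 + 583.8 = 583.8 kN/m
FS = R / T = 583.8 / 657.0 = 0.889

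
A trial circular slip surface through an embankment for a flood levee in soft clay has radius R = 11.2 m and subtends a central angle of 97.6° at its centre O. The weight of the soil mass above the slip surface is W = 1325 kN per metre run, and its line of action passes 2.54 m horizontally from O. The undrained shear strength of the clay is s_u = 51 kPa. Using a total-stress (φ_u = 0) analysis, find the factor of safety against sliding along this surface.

Taking moments about the centre O, the resisting moment is provided by the undrained shear strength acting along the arc:
Arc length L_a = R·θ = 11.2·(97.6°·π/180) = 11.2·1.7034 = 19.08 m
M_R = s_u·L_a·R = 51·19.08·11.2 = 10897.7 kN·m/m
M_D = W·d = 1325·2.54 = 3365.5 kN·m/m
FS = M_R / M_D = 10897.7 / 3365.5 = 3.238

FS = 3.24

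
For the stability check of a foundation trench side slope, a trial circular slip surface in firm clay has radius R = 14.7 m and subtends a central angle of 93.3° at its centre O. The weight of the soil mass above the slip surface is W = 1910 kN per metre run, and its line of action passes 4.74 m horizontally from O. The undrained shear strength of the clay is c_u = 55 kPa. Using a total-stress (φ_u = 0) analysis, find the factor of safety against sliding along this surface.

Taking moments about the centre O, the resisting moment is provided by the undrained shear strength acting along the arc:
Arc length L_a = R·θ = 14.7·(93.3°·π/180) = 14.7·1.6284 = 23.94 m
M_R = c_u·L_a·R = 55·23.94·14.7 = 19353.4 kN·m/m
M_D = W·d = 1910·4.74 = 9053.4 kN·m/m
FS = M_R / M_D = 19353.4 / 9053.4 = 2.138

FS = 2.14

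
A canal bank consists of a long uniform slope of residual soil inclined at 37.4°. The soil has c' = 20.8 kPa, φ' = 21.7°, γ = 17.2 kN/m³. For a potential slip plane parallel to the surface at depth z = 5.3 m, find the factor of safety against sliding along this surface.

For an infinite slope with a slip plane parallel to the surface (no pore pressure): FS = [c' + γz cos²β tanφ'] / [γz sinβ cosβ].
γz = 17.2·5.3 = 91.16 kN/m²
Numerator = 20.8 + 91.16·cos²37.4°·tan21.7° = 20.8 + 91.16·0.6311·0.3979 = 43.694 kPa
Denominator = 91.16·sin37.4°·cos37.4° = 91.16·0.6074·0.7944 = 43.985 kPa
FS = 43.694 / 43.985 = 0.993

FS = 0.99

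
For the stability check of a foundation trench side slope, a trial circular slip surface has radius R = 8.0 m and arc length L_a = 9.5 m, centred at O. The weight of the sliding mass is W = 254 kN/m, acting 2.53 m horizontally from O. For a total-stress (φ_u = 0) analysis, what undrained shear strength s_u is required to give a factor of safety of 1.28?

FS = s_u·L_a·R / (W·d), so s_u = FS·W·d / (L_a·R).
s_u = 1.28·254·2.53 / (9.50·8.0) = 822.6 / 76.00 = 10.82 kPa

s_u = 10.8 kPa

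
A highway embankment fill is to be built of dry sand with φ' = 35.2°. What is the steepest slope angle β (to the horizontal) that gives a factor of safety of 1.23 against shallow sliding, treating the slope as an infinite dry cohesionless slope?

β = 29.8°

For an infinite dry cohesionless slope FS = tanφ'/tanβ, so tanβ = tanφ' / FS.
tanβ = tan35.2° / 1.23 = 0.7054 / 1.23 = 0.5735
β = arctan(0.5735) = 29.83°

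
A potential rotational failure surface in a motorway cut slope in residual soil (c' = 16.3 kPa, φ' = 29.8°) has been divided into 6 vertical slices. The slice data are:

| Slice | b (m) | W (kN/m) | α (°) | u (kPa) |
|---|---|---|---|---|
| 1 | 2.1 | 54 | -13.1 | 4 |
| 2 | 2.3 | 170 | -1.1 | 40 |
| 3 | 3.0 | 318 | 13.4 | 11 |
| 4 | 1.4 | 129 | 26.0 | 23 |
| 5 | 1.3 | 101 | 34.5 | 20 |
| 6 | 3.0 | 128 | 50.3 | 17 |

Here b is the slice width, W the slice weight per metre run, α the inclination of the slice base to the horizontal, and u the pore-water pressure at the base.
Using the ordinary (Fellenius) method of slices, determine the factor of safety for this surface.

Ordinary method of slices: FS = Σ[c'·Δl_i + (W_i cosα_i − u_i·Δl_i)·tanφ'] / Σ W_i sinα_i, with Δl_i = b_i / cosα_i.
Slice 1: Δl = 2.1/cos(-13.1°) = 2.156 m; N'_1 = 54·cos(-13.1°) − 4·2.156 = 44.0; c'Δl = 35.14; W sinα = -12.2
Slice 2: Δl = 2.3/cos(-1.1°) = 2.300 m; N'_2 = 170·cos(-1.1°) − 40·2.300 = 78.0; c'Δl = 37.50; W sinα = -3.3
Slice 3: Δl = 3.0/cos13.4° = 3.084 m; N'_3 = 318·cos13.4° − 11·3.084 = 275.4; c'Δl = 50.27; W sinα = 73.7
Slice 4: Δl = 1.4/cos26.0° = 1.558 m; N'_4 = 129·cos26.0° − 23·1.558 = 80.1; c'Δl = 25.39; W sinα = 56.5
Slice 5: Δl = 1.3/cos34.5° = 1.577 m; N'_5 = 101·cos34.5° − 20·1.577 = 51.7; c'Δl = 25.71; W sinα = 57.2
Slice 6: Δl = 3.0/cos50.3° = 4.697 m; N'_6 = 128·cos50.3° − 17·4.697 = 1.9; c'Δl = 76.55; W sinα = 98.5
Σc'Δl = 250.6 kN/m; ΣN' = 531.1 kN/m; ΣW sinα = 270.4 kN/m
Resisting = 250.6 + 531.1·tan29.8° = 250.6 + 304.1 = 554.7 kN/m
FS = 554.7 / 270.4 = 2.051

FS = 2.05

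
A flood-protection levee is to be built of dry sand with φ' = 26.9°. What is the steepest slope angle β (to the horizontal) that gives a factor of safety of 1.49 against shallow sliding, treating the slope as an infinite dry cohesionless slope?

β = 18.8°

For an infinite dry cohesionless slope FS = tanφ'/tanβ, so tanβ = tanφ' / FS.
tanβ = tan26.9° / 1.49 = 0.5073 / 1.49 = 0.3405
β = arctan(0.3405) = 18.80°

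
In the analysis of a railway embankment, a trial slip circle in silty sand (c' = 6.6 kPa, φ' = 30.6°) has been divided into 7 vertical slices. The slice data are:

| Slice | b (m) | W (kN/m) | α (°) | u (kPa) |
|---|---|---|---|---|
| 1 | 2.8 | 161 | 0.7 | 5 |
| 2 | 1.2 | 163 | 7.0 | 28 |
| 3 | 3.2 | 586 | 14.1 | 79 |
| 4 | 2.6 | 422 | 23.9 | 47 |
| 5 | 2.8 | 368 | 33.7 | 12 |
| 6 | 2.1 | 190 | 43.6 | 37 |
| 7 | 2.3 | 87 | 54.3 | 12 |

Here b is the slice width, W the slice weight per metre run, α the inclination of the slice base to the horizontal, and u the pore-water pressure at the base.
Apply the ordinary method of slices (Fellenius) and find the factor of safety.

FS = 1.09

Ordinary method of slices: FS = Σ[c'·Δl_i + (W_i cosα_i − u_i·Δl_i)·tanφ'] / Σ W_i sinα_i, with Δl_i = b_i / cosα_i.
Slice 1: Δl = 2.8/cos0.7° = 2.800 m; N'_1 = 161·cos0.7° − 5·2.800 = 147.0; c'Δl = 18.48; W sinα = 2.0
Slice 2: Δl = 1.2/cos7.0° = 1.209 m; N'_2 = 163·cos7.0° − 28·1.209 = 127.9; c'Δl = 7.98; W sinα = 19.9
Slice 3: Δl = 3.2/cos14.1° = 3.299 m; N'_3 = 586·cos14.1° − 79·3.299 = 307.7; c'Δl = 21.78; W sinα = 142.8
Slice 4: Δl = 2.6/cos23.9° = 2.844 m; N'_4 = 422·cos23.9° − 47·2.844 = 252.2; c'Δl = 18.77; W sinα = 171.0
Slice 5: Δl = 2.8/cos33.7° = 3.366 m; N'_5 = 368·cos33.7° − 12·3.366 = 265.8; c'Δl = 22.21; W sinα = 204.2
Slice 6: Δl = 2.1/cos43.6° = 2.900 m; N'_6 = 190·cos43.6° − 37·2.900 = 30.3; c'Δl = 19.14; W sinα = 131.0
Slice 7: Δl = 2.3/cos54.3° = 3.941 m; N'_7 = 87·cos54.3° − 12·3.941 = 3.5; c'Δl = 26.01; W sinα = 70.7
Σc'Δl = 134.4 kN/m; ΣN' = 1134.3 kN/m; ΣW sinα = 741.4 kN/m
Resisting = 134.4 + 1134.3·tan30.6° = 134.4 + 670.8 = 805.2 kN/m
FS = 805.2 / 741.4 = 1.086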